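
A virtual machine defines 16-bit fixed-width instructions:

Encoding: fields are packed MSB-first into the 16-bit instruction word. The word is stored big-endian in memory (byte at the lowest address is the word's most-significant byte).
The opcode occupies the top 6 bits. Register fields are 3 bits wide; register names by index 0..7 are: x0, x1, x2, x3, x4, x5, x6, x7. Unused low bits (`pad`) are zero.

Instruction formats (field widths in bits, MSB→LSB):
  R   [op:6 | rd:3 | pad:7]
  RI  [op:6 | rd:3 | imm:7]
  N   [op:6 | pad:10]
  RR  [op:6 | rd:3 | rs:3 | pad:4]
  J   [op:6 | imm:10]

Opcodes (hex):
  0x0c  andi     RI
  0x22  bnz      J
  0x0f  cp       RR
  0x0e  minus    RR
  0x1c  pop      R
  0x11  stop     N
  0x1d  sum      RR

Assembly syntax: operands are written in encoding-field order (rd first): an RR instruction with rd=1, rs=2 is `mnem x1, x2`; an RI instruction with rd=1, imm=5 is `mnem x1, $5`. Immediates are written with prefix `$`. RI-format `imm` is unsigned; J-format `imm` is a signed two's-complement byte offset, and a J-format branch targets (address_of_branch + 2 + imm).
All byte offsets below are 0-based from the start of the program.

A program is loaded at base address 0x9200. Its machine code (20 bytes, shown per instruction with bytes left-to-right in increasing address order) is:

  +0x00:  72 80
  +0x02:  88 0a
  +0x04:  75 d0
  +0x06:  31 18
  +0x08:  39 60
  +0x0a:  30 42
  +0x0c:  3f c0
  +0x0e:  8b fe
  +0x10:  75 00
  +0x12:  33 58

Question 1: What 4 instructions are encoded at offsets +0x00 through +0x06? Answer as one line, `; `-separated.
off 0x00: read 72 80 as big → 0x7280
  op=0x7280>>10=0x1c ⇒ pop (R)
  [9:7] rd=5 = x5
off 0x02: read 88 0a as big → 0x880a
  op=0x880a>>10=0x22 ⇒ bnz (J)
  [9:0] imm=10 = $10
off 0x04: read 75 d0 as big → 0x75d0
  op=0x75d0>>10=0x1d ⇒ sum (RR)
  [9:7] rd=3 = x3
  [6:4] rs=5 = x5
off 0x06: read 31 18 as big → 0x3118
  op=0x3118>>10=0xc ⇒ andi (RI)
  [9:7] rd=2 = x2
  [6:0] imm=24 = $24

pop x5; bnz $10; sum x3, x5; andi x2, $24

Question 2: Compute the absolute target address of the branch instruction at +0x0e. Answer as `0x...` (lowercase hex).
off 0x0e: read 8b fe as big → 0x8bfe
  op=0x8bfe>>10=0x22 ⇒ bnz (J)
  imm: (w>>0)&0x3ff=0x3fe (s10→-2) → $-2
  target = base 0x9200 + off 0x0e + 2 + imm -2 = 0x920e

0x920e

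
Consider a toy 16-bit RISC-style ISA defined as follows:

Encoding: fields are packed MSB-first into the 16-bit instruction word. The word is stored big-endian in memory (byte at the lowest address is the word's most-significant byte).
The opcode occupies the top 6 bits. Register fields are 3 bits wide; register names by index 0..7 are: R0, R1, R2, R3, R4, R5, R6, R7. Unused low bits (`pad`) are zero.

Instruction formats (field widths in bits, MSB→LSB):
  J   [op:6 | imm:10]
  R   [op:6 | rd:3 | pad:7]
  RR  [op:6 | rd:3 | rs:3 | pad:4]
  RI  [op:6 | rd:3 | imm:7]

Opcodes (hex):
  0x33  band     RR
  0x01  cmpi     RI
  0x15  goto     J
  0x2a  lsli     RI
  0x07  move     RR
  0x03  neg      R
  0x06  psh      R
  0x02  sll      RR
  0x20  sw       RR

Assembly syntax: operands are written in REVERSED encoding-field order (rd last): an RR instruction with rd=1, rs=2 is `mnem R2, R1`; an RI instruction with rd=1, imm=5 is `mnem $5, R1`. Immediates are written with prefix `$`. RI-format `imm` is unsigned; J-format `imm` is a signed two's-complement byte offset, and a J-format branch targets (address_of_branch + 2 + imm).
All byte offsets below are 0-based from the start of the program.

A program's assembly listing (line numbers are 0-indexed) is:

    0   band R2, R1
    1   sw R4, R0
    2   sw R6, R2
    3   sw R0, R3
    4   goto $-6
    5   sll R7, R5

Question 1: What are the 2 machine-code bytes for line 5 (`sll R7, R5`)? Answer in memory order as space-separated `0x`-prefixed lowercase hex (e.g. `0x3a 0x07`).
line 5 (sll): pack op=0x2:6|rd=5:3|rs=7:3|pad=0:4 = 0x0af0; big→ 0a f0

0x0a 0xf0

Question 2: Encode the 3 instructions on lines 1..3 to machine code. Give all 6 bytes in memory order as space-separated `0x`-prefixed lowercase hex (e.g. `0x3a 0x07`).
L1: sw op=0x20:6|rd=0:3|rs=4:3|pad=0:4 ⇒ 0x8040 ⇒ big 80 40
L2: sw op=0x20:6|rd=2:3|rs=6:3|pad=0:4 ⇒ 0x8160 ⇒ big 81 60
L3: sw op=0x20:6|rd=3:3|rs=0:3|pad=0:4 ⇒ 0x8180 ⇒ big 81 80

0x80 0x40 0x81 0x60 0x81 0x80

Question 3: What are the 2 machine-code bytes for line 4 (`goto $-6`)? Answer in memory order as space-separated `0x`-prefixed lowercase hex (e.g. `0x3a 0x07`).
0x57 0xfa

L4: goto op=0x15:6|imm=-6:10 ⇒ 0x57fa ⇒ big 57 fa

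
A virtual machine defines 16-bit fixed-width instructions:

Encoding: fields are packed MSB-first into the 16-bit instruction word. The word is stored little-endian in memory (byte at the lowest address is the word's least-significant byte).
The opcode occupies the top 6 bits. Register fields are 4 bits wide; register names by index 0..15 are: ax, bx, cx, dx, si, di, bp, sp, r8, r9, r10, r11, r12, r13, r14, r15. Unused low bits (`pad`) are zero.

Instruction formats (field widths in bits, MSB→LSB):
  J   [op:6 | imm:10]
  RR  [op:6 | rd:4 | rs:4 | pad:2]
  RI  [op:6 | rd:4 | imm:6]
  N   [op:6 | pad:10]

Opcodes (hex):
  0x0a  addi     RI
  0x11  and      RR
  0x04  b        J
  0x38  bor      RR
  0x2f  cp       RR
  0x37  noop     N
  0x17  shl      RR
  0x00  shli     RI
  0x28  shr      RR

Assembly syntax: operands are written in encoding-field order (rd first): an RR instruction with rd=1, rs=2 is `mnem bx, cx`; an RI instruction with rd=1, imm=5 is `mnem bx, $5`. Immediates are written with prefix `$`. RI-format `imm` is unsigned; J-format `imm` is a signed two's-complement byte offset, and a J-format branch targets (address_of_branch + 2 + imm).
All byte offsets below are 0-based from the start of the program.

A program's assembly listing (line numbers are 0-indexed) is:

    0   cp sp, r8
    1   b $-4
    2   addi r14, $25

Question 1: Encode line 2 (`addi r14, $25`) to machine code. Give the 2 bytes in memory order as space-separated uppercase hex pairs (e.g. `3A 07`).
line 2 (addi): pack op=0xa:6|rd=14:4|imm=25:6 = 0x2b99; little→ 99 2b

99 2B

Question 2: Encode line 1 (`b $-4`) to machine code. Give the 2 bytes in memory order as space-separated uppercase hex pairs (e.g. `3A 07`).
1. b fields op=0x4:6|imm=-4:10 → word 13fch → fc 13

FC 13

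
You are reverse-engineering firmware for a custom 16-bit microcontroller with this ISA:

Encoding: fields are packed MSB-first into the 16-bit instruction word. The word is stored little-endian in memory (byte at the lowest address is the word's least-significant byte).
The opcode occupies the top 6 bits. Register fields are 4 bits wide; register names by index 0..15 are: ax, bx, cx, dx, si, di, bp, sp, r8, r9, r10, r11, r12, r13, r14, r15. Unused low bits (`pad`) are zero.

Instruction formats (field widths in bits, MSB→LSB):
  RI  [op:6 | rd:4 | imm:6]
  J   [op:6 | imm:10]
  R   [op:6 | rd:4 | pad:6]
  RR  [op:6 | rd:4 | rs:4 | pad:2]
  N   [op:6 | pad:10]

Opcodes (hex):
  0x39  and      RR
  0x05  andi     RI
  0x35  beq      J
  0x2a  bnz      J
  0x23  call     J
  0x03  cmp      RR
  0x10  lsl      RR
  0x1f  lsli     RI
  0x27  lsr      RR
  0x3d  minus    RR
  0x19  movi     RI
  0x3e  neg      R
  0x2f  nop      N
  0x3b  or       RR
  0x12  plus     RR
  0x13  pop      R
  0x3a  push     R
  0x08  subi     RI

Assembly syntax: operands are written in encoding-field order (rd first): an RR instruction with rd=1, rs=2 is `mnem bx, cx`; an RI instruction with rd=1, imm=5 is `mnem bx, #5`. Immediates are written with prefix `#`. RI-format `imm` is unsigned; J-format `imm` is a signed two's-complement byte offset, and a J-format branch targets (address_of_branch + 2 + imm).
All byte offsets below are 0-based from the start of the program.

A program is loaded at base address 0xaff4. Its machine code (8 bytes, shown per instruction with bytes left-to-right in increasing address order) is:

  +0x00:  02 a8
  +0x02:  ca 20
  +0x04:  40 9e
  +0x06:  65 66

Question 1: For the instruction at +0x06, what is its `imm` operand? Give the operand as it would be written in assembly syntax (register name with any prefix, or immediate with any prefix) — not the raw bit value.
#37

[06] 65 66 → 0x6665
  op=0x6665>>10=0x19 ⇒ movi (RI)
  [9:6] rd=9 = r9
  [5:0] imm=37 = #37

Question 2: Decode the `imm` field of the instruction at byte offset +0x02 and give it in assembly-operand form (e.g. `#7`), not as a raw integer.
#10

+0x02: ca 20 ⇒ word 0x20ca (little)
  opcode bits[15:10]=0x8: subi/RI
  [9:6] rd=3 = dx
  [5:0] imm=10 = #10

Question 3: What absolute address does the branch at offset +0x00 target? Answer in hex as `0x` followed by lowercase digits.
0xaff8

off 0x00: read 02 a8 as little → 0xa802
  top 6b → 0x2a → bnz [J]
  [9:0] imm=2 = #2
  target = base 0xaff4 + off 0x00 + 2 + imm 2 = 0xaff8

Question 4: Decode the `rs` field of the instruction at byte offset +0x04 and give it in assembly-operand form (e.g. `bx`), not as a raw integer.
ax

+0x04: 40 9e ⇒ word 0x9e40 (little)
  op=0x9e40>>10=0x27 ⇒ lsr (RR)
  [9:6] rd=9 = r9
  [5:2] rs=0 = ax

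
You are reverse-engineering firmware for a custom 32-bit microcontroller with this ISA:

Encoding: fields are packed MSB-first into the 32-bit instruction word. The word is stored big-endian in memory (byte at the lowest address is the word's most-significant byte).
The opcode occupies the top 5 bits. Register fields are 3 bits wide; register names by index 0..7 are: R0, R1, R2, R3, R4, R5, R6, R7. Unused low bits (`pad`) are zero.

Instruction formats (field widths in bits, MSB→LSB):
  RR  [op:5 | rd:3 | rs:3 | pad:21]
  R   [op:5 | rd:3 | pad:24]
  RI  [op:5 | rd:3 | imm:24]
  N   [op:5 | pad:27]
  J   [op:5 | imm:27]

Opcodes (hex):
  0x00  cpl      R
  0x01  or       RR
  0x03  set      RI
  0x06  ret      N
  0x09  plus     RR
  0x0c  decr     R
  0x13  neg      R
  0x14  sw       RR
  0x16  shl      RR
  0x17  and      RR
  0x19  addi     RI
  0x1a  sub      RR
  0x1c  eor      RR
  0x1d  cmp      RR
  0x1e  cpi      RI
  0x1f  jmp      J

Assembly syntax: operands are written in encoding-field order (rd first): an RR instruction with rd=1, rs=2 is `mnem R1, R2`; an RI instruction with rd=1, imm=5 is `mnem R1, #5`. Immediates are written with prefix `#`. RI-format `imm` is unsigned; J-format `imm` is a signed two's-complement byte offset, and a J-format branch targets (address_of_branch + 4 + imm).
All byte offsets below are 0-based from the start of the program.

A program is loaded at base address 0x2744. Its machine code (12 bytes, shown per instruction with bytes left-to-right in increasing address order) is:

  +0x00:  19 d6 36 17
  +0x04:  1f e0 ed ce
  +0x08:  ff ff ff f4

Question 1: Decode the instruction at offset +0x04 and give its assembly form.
set R7, #14740942

+0x04: 1f e0 ed ce ⇒ word 0x1fe0edce (big)
  op=0x1fe0edce>>27=0x3 ⇒ set (RI)
  rd@[26:24]=0x7 ⇒ R7
  imm@[23:0]=0xe0edce ⇒ #14740942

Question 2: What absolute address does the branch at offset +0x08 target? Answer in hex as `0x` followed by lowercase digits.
+0x08: ff ff ff f4 ⇒ word 0xfffffff4 (big)
  top 5b → 0x1f → jmp [J]
  imm: (w>>0)&0x7ffffff=0x7fffff4 (s27→-12) → #-12
  target = base 0x2744 + off 0x08 + 4 + imm -12 = 0x2744

0x2744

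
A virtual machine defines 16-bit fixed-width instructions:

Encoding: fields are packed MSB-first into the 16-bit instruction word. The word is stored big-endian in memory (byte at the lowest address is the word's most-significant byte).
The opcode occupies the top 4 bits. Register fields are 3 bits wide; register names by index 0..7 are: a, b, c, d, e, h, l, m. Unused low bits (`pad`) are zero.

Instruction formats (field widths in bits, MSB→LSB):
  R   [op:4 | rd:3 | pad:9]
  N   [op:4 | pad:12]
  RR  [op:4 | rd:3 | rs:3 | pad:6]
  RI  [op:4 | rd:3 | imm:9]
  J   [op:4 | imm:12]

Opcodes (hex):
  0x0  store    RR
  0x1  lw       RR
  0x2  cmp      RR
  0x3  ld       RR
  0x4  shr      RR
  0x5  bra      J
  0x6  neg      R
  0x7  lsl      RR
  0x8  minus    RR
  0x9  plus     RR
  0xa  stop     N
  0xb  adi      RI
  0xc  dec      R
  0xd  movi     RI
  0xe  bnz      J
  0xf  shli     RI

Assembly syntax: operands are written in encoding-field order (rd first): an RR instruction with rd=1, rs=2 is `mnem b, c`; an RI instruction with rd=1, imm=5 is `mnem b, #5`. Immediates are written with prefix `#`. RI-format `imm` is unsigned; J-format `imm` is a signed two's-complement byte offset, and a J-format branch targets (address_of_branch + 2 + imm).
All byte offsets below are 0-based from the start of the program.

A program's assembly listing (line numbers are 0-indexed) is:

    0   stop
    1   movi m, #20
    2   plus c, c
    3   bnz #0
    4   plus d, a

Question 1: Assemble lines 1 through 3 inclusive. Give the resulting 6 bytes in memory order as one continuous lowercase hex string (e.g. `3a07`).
1. movi fields op=0xd:4|rd=7:3|imm=20:9 → word de14h → de 14
2. plus fields op=0x9:4|rd=2:3|rs=2:3|pad=0:6 → word 9480h → 94 80
3. bnz fields op=0xe:4|imm=0:12 → word e000h → e0 00

de149480e000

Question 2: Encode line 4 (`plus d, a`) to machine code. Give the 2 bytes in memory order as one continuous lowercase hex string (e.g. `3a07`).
9600

4. plus fields op=0x9:4|rd=3:3|rs=0:3|pad=0:6 → word 9600h → 96 00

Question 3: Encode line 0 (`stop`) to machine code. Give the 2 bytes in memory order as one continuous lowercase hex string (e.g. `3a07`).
0. stop fields op=0xa:4|pad=0:12 → word a000h → a0 00

a000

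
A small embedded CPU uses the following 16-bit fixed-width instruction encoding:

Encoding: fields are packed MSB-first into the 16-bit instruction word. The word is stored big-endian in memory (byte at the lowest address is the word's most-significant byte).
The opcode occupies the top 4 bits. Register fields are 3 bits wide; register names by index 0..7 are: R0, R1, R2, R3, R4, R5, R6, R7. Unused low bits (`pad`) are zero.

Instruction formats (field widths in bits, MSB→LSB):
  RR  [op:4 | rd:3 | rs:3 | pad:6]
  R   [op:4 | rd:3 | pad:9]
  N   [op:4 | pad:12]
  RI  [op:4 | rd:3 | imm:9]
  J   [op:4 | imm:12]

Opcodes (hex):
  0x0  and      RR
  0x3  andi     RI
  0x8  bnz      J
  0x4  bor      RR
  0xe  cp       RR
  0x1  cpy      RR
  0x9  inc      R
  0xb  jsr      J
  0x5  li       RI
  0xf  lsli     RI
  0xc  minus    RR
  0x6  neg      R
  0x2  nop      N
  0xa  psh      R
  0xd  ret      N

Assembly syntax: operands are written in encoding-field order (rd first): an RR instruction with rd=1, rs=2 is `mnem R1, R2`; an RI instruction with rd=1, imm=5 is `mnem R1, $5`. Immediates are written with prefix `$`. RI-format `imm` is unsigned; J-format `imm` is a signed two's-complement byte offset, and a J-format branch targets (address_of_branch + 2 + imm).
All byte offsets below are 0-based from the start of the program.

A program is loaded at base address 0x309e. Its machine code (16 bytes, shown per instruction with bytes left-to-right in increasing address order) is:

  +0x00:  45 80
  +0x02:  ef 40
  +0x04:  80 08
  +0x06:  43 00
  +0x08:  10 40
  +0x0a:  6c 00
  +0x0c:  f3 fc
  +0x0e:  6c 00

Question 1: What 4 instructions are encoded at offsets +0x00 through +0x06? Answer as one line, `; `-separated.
bor R2, R6; cp R7, R5; bnz $8; bor R1, R4

@+00  big-endian(45 80) = 0x4580
  top 4b → 0x4 → bor [RR]
  rd@[11:9]=0x2 ⇒ R2
  rs@[8:6]=0x6 ⇒ R6
@+02  big-endian(ef 40) = 0xef40
  top 4b → 0xe → cp [RR]
  rd@[11:9]=0x7 ⇒ R7
  rs@[8:6]=0x5 ⇒ R5
@+04  big-endian(80 08) = 0x8008
  top 4b → 0x8 → bnz [J]
  imm@[11:0]=0x8 ⇒ $8
@+06  big-endian(43 00) = 0x4300
  top 4b → 0x4 → bor [RR]
  rd@[11:9]=0x1 ⇒ R1
  rs@[8:6]=0x4 ⇒ R4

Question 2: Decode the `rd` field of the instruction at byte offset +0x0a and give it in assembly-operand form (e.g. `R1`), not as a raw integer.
@+0a  big-endian(6c 00) = 0x6c00
  top 4b → 0x6 → neg [R]
  rd: (w>>9)&0x7=0x6 → R6

R6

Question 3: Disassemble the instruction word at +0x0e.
off 0x0e: read 6c 00 as big → 0x6c00
  op=0x6c00>>12=0x6 ⇒ neg (R)
  rd@[11:9]=0x6 ⇒ R6

neg R6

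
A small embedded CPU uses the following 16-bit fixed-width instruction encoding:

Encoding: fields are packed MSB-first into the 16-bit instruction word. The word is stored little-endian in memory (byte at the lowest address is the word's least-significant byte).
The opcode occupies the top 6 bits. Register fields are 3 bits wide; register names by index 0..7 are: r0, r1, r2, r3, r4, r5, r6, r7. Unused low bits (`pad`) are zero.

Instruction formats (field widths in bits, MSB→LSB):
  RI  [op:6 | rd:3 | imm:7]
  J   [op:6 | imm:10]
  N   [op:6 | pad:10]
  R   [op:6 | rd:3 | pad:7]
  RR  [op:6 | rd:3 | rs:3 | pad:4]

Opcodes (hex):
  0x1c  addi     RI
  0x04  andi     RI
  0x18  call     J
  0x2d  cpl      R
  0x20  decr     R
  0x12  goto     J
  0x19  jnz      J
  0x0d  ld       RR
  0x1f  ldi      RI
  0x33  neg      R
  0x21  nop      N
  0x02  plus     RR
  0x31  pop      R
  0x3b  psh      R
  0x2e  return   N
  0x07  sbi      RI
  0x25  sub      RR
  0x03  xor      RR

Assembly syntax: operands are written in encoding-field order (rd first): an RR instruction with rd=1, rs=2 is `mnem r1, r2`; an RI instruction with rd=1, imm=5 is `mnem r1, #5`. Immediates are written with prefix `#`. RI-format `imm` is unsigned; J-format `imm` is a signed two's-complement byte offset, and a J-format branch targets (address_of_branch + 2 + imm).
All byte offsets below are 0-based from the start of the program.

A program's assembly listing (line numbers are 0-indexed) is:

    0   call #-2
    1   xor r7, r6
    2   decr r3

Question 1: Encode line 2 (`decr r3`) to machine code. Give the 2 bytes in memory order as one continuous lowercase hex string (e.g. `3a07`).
8081

2. decr fields op=0x20:6|rd=3:3|pad=0:7 → word 8180h → 80 81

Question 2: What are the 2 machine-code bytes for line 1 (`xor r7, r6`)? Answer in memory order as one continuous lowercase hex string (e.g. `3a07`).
e00f

1. xor fields op=0x3:6|rd=7:3|rs=6:3|pad=0:4 → word 0fe0h → e0 0f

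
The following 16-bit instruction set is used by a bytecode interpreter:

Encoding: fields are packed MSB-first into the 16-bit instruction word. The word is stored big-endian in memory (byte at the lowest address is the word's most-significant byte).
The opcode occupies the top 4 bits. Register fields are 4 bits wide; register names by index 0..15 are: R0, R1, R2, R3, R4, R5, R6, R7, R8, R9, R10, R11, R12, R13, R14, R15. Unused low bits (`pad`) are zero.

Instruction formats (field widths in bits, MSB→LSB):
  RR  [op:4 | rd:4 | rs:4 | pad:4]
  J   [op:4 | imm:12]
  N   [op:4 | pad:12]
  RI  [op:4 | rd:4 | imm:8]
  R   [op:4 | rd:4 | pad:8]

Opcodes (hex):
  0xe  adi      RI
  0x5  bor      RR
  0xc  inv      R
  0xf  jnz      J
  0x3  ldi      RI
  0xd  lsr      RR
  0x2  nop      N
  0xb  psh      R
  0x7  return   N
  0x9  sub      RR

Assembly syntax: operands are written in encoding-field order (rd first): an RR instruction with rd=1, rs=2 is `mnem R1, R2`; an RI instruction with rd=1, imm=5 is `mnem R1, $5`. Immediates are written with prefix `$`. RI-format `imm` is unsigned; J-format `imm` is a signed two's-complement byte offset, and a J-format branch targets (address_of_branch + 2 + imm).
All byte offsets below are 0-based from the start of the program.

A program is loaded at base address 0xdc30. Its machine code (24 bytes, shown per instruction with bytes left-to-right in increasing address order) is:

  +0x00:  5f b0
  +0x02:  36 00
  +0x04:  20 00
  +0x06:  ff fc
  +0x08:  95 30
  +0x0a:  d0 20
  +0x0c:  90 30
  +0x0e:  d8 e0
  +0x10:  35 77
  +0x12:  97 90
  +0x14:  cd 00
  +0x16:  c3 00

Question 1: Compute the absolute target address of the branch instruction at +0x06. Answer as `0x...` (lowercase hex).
0xdc34

@+06  big-endian(ff fc) = 0xfffc
  opcode bits[15:12]=0xf: jnz/J
  imm@[11:0]=0xffc (s12→-4) ⇒ $-4
  target = base 0xdc30 + off 0x06 + 2 + imm -4 = 0xdc34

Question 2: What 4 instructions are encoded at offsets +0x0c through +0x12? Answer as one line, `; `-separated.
[0c] 90 30 → 0x9030
  opcode bits[15:12]=0x9: sub/RR
  rd: (w>>8)&0xf=0x0 → R0
  rs: (w>>4)&0xf=0x3 → R3
[0e] d8 e0 → 0xd8e0
  opcode bits[15:12]=0xd: lsr/RR
  rd: (w>>8)&0xf=0x8 → R8
  rs: (w>>4)&0xf=0xe → R14
[10] 35 77 → 0x3577
  opcode bits[15:12]=0x3: ldi/RI
  rd: (w>>8)&0xf=0x5 → R5
  imm: (w>>0)&0xff=0x77 → $119
[12] 97 90 → 0x9790
  opcode bits[15:12]=0x9: sub/RR
  rd: (w>>8)&0xf=0x7 → R7
  rs: (w>>4)&0xf=0x9 → R9

sub R0, R3; lsr R8, R14; ldi R5, $119; sub R7, R9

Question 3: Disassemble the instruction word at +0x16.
inv R3

@+16  big-endian(c3 00) = 0xc300
  top 4b → 0xc → inv [R]
  rd@[11:8]=0x3 ⇒ R3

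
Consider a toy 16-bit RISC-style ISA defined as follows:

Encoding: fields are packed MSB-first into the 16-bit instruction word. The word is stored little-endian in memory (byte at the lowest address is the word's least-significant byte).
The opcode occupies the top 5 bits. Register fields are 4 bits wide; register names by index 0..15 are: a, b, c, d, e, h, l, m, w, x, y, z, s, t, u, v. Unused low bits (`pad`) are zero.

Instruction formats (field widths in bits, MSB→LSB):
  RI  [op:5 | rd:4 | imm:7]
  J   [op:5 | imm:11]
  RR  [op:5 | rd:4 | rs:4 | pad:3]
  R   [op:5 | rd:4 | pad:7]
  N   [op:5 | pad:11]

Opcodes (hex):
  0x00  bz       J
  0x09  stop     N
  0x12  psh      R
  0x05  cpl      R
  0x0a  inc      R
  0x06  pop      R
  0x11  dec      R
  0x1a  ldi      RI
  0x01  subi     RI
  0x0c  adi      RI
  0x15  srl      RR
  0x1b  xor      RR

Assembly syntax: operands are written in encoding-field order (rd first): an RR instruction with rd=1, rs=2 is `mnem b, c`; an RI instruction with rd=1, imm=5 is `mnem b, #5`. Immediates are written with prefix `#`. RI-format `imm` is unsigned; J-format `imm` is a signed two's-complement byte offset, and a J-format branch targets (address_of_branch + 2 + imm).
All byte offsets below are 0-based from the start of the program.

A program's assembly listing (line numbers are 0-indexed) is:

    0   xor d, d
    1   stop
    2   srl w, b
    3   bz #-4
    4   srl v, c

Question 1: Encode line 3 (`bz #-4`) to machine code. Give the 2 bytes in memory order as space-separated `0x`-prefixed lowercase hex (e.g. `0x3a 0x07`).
0xfc 0x07

line 3 (bz): pack op=0x0:5|imm=-4:11 = 0x07fc; little→ fc 07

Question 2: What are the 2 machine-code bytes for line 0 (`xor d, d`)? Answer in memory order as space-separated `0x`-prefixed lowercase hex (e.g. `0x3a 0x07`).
0. xor fields op=0x1b:5|rd=3:4|rs=3:4|pad=0:3 → word d998h → 98 d9

0x98 0xd9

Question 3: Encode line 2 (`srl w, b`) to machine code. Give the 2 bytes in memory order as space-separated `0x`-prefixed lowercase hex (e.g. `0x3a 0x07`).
0x08 0xac

L2: srl op=0x15:5|rd=8:4|rs=1:4|pad=0:3 ⇒ 0xac08 ⇒ little 08 ac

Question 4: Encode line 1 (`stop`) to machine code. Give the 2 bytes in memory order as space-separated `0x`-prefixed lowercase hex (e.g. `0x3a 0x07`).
L1: stop op=0x9:5|pad=0:11 ⇒ 0x4800 ⇒ little 00 48

0x00 0x48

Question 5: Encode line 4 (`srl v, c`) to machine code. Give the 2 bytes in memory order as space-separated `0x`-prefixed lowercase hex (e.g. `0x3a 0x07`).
4. srl fields op=0x15:5|rd=15:4|rs=2:4|pad=0:3 → word af90h → 90 af

0x90 0xaf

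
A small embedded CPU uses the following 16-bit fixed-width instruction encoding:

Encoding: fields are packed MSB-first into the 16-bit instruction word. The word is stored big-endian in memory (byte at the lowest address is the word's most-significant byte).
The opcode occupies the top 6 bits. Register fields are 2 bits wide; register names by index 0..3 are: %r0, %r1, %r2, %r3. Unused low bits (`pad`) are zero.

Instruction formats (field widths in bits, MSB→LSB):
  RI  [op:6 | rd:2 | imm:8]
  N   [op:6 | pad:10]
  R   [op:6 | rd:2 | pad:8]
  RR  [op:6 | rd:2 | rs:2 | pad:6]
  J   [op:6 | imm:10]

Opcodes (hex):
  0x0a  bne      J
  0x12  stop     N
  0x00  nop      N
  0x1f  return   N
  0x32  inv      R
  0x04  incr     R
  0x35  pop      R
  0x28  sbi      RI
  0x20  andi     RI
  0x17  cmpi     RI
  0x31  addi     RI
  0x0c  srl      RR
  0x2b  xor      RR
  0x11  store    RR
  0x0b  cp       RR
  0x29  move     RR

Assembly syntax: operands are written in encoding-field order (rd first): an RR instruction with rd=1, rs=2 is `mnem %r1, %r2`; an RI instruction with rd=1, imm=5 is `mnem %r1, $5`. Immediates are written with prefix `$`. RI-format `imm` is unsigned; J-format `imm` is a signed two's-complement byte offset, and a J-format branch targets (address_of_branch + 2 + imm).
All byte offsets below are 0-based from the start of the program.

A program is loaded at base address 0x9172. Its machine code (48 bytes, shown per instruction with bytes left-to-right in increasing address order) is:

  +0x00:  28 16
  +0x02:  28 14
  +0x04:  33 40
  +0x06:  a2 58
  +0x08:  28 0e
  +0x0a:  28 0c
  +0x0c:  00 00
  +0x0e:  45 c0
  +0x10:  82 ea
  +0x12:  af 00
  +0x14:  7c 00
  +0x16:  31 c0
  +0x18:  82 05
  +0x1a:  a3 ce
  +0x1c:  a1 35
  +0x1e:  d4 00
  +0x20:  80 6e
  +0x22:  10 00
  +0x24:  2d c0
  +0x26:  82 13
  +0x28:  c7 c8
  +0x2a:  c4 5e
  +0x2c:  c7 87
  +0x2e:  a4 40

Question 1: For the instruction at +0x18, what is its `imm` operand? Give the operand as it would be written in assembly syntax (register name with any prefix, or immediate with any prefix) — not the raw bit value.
[18] 82 05 → 0x8205
  top 6b → 0x20 → andi [RI]
  rd@[9:8]=0x2 ⇒ %r2
  imm@[7:0]=0x5 ⇒ $5

$5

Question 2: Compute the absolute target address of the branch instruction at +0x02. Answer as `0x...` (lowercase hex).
[02] 28 14 → 0x2814
  op=0x2814>>10=0xa ⇒ bne (J)
  imm: (w>>0)&0x3ff=0x14 → $20
  target = base 0x9172 + off 0x02 + 2 + imm 20 = 0x918a

0x918a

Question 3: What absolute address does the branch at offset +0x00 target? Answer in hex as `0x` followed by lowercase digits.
off 0x00: read 28 16 as big → 0x2816
  top 6b → 0xa → bne [J]
  [9:0] imm=22 = $22
  target = base 0x9172 + off 0x00 + 2 + imm 22 = 0x918a

0x918a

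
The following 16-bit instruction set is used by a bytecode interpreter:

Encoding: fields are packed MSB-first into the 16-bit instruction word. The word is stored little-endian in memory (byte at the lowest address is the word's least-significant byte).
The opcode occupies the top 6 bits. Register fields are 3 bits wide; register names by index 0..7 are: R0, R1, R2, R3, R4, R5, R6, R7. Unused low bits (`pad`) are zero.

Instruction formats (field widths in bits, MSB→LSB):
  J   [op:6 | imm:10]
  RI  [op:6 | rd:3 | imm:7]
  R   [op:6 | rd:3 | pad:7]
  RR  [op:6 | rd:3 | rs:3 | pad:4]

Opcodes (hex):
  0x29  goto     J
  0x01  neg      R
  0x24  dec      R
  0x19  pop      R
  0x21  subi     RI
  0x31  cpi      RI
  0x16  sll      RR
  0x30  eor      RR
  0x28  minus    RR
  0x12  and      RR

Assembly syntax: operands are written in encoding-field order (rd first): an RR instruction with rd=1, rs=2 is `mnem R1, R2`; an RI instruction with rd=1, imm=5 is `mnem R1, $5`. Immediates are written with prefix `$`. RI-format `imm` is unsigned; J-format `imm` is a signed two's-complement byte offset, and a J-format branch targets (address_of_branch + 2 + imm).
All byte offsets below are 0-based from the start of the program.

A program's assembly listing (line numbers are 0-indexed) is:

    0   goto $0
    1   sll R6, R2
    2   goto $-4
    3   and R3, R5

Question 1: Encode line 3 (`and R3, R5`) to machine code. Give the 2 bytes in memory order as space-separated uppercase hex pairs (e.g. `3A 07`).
L3: and op=0x12:6|rd=3:3|rs=5:3|pad=0:4 ⇒ 0x49d0 ⇒ little d0 49

D0 49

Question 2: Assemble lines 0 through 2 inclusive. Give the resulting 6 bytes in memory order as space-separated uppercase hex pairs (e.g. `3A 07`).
00 A4 20 5B FC A7

line 0 (goto): pack op=0x29:6|imm=0:10 = 0xa400; little→ 00 a4
line 1 (sll): pack op=0x16:6|rd=6:3|rs=2:3|pad=0:4 = 0x5b20; little→ 20 5b
line 2 (goto): pack op=0x29:6|imm=-4:10 = 0xa7fc; little→ fc a7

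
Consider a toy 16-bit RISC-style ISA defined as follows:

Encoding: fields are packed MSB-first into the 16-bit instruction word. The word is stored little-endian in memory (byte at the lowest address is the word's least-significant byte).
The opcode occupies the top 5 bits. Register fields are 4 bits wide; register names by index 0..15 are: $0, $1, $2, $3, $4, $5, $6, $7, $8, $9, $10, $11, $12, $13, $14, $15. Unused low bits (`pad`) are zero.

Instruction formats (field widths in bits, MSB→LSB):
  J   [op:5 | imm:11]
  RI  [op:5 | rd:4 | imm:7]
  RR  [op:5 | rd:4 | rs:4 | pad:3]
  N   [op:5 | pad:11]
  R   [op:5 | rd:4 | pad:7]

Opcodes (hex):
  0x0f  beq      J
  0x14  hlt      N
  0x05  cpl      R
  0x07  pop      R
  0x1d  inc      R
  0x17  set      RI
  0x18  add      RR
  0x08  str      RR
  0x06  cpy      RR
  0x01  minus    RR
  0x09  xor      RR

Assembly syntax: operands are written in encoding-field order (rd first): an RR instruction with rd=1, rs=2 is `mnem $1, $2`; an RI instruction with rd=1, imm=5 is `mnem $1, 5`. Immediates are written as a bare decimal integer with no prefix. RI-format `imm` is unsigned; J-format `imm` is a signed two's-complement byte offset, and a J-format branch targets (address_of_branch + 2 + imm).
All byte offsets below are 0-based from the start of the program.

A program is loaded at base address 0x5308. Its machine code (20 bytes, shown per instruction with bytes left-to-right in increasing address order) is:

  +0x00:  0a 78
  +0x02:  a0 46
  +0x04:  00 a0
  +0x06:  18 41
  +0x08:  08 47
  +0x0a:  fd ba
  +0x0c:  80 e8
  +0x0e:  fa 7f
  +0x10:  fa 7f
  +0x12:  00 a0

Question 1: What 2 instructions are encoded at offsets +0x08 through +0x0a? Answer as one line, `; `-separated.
@+08  little-endian(08 47) = 0x4708
  op=0x4708>>11=0x8 ⇒ str (RR)
  [10:7] rd=14 = $14
  [6:3] rs=1 = $1
@+0a  little-endian(fd ba) = 0xbafd
  op=0xbafd>>11=0x17 ⇒ set (RI)
  [10:7] rd=5 = $5
  [6:0] imm=125 = 125

str $14, $1; set $5, 125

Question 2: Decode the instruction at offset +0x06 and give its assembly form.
str $2, $3

off 0x06: read 18 41 as little → 0x4118
  op=0x4118>>11=0x8 ⇒ str (RR)
  rd: (w>>7)&0xf=0x2 → $2
  rs: (w>>3)&0xf=0x3 → $3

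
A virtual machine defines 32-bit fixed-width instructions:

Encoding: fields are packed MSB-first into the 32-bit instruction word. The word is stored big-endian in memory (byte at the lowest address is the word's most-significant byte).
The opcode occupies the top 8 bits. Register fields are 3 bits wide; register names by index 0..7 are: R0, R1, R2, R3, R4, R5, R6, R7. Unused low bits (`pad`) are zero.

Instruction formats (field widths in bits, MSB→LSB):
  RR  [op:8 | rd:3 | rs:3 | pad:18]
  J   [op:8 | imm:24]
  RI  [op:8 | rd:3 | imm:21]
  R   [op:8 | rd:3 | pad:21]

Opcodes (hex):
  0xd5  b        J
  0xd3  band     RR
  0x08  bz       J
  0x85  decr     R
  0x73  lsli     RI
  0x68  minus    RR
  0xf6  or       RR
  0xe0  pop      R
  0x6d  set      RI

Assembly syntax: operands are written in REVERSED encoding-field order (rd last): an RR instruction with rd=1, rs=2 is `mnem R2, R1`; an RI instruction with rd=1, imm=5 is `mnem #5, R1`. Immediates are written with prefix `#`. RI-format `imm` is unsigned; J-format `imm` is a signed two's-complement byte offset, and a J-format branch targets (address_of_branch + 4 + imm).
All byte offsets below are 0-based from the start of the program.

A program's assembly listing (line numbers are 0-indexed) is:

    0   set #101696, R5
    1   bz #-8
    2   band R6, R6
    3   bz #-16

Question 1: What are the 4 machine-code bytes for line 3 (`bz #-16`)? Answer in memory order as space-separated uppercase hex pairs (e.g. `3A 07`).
08 FF FF F0

3. bz fields op=0x8:8|imm=-16:24 → word 08fffff0h → 08 ff ff f0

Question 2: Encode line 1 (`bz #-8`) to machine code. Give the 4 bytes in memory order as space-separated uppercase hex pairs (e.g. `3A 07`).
08 FF FF F8

1. bz fields op=0x8:8|imm=-8:24 → word 08fffff8h → 08 ff ff f8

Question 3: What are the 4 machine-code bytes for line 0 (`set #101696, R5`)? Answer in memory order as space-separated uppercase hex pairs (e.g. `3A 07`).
6D A1 8D 40

0. set fields op=0x6d:8|rd=5:3|imm=101696:21 → word 6da18d40h → 6d a1 8d 40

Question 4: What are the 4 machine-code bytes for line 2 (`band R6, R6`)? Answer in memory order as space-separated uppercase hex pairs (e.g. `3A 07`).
L2: band op=0xd3:8|rd=6:3|rs=6:3|pad=0:18 ⇒ 0xd3d80000 ⇒ big d3 d8 00 00

D3 D8 00 00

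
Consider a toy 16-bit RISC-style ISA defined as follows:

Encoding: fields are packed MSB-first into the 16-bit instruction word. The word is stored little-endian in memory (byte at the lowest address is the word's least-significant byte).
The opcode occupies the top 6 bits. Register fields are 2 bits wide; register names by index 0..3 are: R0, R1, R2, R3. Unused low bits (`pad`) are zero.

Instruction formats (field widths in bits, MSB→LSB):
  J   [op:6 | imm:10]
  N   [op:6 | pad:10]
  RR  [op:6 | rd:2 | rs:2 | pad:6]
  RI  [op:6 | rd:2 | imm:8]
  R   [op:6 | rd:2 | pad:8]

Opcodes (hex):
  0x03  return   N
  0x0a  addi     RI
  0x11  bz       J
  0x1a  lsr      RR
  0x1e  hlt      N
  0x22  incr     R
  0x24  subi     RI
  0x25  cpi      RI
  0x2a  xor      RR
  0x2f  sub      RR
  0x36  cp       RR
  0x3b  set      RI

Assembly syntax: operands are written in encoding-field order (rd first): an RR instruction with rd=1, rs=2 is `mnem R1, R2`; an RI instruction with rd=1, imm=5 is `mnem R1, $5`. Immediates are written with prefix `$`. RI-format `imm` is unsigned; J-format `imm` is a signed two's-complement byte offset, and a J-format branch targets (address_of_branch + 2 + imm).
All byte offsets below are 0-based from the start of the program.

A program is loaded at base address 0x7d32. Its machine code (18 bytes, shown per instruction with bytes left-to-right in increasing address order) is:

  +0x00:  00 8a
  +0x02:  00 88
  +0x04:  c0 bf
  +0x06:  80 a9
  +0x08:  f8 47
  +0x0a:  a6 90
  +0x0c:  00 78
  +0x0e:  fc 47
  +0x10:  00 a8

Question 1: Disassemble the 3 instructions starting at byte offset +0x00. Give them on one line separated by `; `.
+0x00: 00 8a ⇒ word 0x8a00 (little)
  op=0x8a00>>10=0x22 ⇒ incr (R)
  rd@[9:8]=0x2 ⇒ R2
+0x02: 00 88 ⇒ word 0x8800 (little)
  op=0x8800>>10=0x22 ⇒ incr (R)
  rd@[9:8]=0x0 ⇒ R0
+0x04: c0 bf ⇒ word 0xbfc0 (little)
  op=0xbfc0>>10=0x2f ⇒ sub (RR)
  rd@[9:8]=0x3 ⇒ R3
  rs@[7:6]=0x3 ⇒ R3

incr R2; incr R0; sub R3, R3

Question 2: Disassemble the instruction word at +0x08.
bz $-8

@+08  little-endian(f8 47) = 0x47f8
  op=0x47f8>>10=0x11 ⇒ bz (J)
  [9:0] imm=1016 (s10→-8) = $-8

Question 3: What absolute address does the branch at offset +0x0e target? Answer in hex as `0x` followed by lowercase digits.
0x7d3e

@+0e  little-endian(fc 47) = 0x47fc
  opcode bits[15:10]=0x11: bz/J
  imm@[9:0]=0x3fc (s10→-4) ⇒ $-4
  target = base 0x7d32 + off 0x0e + 2 + imm -4 = 0x7d3e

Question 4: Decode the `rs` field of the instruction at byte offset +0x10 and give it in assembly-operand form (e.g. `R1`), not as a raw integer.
@+10  little-endian(00 a8) = 0xa800
  op=0xa800>>10=0x2a ⇒ xor (RR)
  rd@[9:8]=0x0 ⇒ R0
  rs@[7:6]=0x0 ⇒ R0

R0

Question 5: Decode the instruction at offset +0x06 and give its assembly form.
xor R1, R2

[06] 80 a9 → 0xa980
  top 6b → 0x2a → xor [RR]
  rd@[9:8]=0x1 ⇒ R1
  rs@[7:6]=0x2 ⇒ R2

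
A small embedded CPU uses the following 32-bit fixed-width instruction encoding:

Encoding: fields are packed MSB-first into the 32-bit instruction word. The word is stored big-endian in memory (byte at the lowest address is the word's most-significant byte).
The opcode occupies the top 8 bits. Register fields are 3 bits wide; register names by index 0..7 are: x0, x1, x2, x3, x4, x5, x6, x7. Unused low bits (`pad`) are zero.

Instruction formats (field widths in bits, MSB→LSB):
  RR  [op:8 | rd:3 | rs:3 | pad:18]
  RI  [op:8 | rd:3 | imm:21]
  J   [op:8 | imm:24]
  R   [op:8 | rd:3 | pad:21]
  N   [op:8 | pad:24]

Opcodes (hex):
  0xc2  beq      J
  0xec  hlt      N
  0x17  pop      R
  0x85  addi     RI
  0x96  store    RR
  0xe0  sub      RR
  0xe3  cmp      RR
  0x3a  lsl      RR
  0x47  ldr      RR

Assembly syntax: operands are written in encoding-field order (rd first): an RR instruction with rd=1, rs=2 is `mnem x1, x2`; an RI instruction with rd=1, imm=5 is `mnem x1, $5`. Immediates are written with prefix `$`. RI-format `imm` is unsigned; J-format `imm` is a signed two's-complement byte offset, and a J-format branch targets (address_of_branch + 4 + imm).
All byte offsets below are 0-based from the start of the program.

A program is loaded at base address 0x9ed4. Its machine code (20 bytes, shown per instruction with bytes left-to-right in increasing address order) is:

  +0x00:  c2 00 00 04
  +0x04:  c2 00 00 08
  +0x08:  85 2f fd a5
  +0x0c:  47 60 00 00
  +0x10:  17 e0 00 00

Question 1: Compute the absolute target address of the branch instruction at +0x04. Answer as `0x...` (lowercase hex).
0x9ee4

[04] c2 00 00 08 → 0xc2000008
  opcode bits[31:24]=0xc2: beq/J
  [23:0] imm=8 = $8
  target = base 0x9ed4 + off 0x04 + 4 + imm 8 = 0x9ee4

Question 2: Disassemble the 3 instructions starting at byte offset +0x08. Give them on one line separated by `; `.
[08] 85 2f fd a5 → 0x852ffda5
  top 8b → 0x85 → addi [RI]
  [23:21] rd=1 = x1
  [20:0] imm=1047973 = $1047973
[0c] 47 60 00 00 → 0x47600000
  top 8b → 0x47 → ldr [RR]
  [23:21] rd=3 = x3
  [20:18] rs=0 = x0
[10] 17 e0 00 00 → 0x17e00000
  top 8b → 0x17 → pop [R]
  [23:21] rd=7 = x7

addi x1, $1047973; ldr x3, x0; pop x7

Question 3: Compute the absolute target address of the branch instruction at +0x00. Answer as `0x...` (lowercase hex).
@+00  big-endian(c2 00 00 04) = 0xc2000004
  op=0xc2000004>>24=0xc2 ⇒ beq (J)
  imm: (w>>0)&0xffffff=0x4 → $4
  target = base 0x9ed4 + off 0x00 + 4 + imm 4 = 0x9edc

0x9edc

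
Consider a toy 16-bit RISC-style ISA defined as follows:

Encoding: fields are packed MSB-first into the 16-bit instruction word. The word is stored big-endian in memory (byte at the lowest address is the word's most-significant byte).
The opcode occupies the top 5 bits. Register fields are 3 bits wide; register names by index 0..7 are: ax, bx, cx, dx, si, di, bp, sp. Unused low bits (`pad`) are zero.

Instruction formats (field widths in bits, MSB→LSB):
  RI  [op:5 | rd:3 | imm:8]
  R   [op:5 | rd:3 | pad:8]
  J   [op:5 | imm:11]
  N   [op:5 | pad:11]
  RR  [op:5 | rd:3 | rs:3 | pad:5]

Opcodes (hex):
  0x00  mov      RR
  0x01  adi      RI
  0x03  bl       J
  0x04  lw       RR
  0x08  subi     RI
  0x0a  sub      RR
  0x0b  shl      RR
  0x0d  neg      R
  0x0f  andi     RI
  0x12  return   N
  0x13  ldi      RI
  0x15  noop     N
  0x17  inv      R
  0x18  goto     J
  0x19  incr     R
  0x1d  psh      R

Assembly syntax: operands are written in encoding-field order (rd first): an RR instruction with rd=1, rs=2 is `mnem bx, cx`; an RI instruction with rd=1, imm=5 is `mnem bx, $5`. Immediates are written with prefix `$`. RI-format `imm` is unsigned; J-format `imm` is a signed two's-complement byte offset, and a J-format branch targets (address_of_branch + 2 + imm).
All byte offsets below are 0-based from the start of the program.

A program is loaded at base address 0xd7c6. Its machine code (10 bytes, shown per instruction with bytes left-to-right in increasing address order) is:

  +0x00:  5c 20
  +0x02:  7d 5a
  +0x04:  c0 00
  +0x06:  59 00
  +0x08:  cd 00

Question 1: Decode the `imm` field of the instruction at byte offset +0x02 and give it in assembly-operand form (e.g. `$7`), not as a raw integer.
+0x02: 7d 5a ⇒ word 0x7d5a (big)
  opcode bits[15:11]=0xf: andi/RI
  rd: (w>>8)&0x7=0x5 → di
  imm: (w>>0)&0xff=0x5a → $90

$90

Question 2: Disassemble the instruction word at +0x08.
off 0x08: read cd 00 as big → 0xcd00
  op=0xcd00>>11=0x19 ⇒ incr (R)
  rd: (w>>8)&0x7=0x5 → di

incr di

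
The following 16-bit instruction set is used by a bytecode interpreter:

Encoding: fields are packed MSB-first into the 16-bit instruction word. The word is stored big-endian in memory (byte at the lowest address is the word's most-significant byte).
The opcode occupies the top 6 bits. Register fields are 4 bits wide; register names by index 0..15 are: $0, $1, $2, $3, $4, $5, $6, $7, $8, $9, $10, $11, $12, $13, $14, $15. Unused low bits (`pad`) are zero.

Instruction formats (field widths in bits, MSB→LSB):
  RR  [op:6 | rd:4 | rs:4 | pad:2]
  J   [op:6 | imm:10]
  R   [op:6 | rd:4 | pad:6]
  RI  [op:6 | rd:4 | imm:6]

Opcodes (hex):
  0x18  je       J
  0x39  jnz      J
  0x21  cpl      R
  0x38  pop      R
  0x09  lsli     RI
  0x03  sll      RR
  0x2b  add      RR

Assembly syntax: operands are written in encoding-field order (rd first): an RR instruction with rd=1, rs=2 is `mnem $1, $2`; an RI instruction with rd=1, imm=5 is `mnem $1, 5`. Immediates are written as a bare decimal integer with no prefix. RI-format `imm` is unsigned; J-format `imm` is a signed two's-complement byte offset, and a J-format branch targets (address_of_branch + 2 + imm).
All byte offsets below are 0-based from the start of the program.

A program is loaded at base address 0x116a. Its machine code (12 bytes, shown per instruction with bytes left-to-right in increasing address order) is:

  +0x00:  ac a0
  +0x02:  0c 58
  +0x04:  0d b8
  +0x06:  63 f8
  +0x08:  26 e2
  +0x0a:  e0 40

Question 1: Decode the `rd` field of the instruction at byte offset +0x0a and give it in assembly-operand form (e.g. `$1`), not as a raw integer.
[0a] e0 40 → 0xe040
  op=0xe040>>10=0x38 ⇒ pop (R)
  rd: (w>>6)&0xf=0x1 → $1

$1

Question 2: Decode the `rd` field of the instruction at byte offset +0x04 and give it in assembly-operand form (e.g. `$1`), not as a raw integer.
[04] 0d b8 → 0x0db8
  op=0x0db8>>10=0x3 ⇒ sll (RR)
  [9:6] rd=6 = $6
  [5:2] rs=14 = $14

$6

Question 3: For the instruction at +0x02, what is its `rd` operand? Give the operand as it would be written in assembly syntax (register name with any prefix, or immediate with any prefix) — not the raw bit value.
$1

@+02  big-endian(0c 58) = 0x0c58
  op=0x0c58>>10=0x3 ⇒ sll (RR)
  rd: (w>>6)&0xf=0x1 → $1
  rs: (w>>2)&0xf=0x6 → $6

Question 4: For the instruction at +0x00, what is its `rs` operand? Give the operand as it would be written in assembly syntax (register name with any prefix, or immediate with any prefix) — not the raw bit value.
off 0x00: read ac a0 as big → 0xaca0
  opcode bits[15:10]=0x2b: add/RR
  rd@[9:6]=0x2 ⇒ $2
  rs@[5:2]=0x8 ⇒ $8

$8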